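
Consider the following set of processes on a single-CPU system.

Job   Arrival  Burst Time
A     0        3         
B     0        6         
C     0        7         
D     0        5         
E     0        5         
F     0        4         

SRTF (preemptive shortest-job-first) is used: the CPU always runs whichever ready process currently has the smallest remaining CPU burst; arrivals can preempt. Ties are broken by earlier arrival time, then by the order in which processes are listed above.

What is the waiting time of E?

12

Timeline: | A 0-3 | F 3-7 | D 7-12 | E 12-17 | B 17-23 | C 23-30 |
Completion: A=3  B=23  C=30  D=12  E=17  F=7
Turnaround (C−A): A=3  B=23  C=30  D=12  E=17  F=7
Waiting(E) = turnaround − burst = 17 − 5 = 12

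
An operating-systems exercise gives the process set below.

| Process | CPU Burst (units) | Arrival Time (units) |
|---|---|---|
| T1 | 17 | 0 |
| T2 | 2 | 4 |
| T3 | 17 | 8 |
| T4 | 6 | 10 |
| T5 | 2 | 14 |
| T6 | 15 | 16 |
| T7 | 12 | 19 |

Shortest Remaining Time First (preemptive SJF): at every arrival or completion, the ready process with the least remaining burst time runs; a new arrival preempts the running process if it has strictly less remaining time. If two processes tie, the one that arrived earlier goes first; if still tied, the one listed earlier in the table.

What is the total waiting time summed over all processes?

Gantt: | T1 0-4 | T2 4-6 | T1 6-10 | T4 10-16 | T5 16-18 | T1 18-27 | T7 27-39 | T6 39-54 | T3 54-71 |
Completion: T1=27  T2=6  T3=71  T4=16  T5=18  T6=54  T7=39
Turnaround (C−A): T1=27  T2=2  T3=63  T4=6  T5=4  T6=38  T7=20
Waiting = turnaround − burst: T1=10, T2=0, T3=46, T4=0, T5=2, T6=23, T7=8
Total waiting = 10 + 0 + 46 + 0 + 2 + 23 + 8 = 89

89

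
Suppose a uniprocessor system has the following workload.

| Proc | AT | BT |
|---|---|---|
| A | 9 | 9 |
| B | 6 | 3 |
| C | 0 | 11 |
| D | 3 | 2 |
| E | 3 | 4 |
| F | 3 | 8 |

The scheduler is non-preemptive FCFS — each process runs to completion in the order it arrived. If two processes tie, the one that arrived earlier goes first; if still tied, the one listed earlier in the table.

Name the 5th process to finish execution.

Schedule: | C 0-11 | D 11-13 | E 13-17 | F 17-25 | B 25-28 | A 28-37 |
Completion: A=37  B=28  C=11  D=13  E=17  F=25
Finish order: C → D → E → F → B → A

B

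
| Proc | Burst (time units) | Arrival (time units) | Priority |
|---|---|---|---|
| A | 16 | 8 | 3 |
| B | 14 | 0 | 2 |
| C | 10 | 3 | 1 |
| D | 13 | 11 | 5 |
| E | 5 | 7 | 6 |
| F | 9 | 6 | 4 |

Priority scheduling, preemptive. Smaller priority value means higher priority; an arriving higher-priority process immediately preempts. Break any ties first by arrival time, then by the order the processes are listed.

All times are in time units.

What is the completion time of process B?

Timeline: | B 0-3 | C 3-13 | B 13-24 | A 24-40 | F 40-49 | D 49-62 | E 62-67 |
Completion: A=40  B=24  C=13  D=62  E=67  F=49
Turnaround (C−A): A=32  B=24  C=10  D=51  E=60  F=43

24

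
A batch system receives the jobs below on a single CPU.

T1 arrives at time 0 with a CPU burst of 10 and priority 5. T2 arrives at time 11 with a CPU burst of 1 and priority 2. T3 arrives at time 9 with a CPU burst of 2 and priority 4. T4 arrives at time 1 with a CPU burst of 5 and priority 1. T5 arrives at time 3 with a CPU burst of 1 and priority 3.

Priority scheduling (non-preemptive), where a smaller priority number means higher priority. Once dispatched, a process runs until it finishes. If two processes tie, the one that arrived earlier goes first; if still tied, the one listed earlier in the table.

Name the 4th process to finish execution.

T5

Timeline: | T1 0-10 | T4 10-15 | T2 15-16 | T5 16-17 | T3 17-19 |
Completion: T1=10  T2=16  T3=19  T4=15  T5=17
Finish order: T1 → T4 → T2 → T5 → T3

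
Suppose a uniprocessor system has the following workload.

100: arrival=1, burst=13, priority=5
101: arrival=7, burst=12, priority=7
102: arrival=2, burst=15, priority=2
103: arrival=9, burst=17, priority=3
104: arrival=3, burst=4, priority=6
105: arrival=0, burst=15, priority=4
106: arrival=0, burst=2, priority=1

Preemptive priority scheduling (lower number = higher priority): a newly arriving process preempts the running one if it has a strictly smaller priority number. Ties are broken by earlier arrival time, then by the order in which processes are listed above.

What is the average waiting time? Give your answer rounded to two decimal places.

Schedule: | 106 0-2 | 102 2-17 | 103 17-34 | 105 34-49 | 100 49-62 | 104 62-66 | 101 66-78 |
Completion: 100=62  101=78  102=17  103=34  104=66  105=49  106=2
Turnaround (C−A): 100=61  101=71  102=15  103=25  104=63  105=49  106=2
Waiting times: 100=48, 101=59, 102=0, 103=8, 104=59, 105=34, 106=0
Average waiting = (48+59+0+8+59+34+0) / 7 = 208/7 = 29.71

29.71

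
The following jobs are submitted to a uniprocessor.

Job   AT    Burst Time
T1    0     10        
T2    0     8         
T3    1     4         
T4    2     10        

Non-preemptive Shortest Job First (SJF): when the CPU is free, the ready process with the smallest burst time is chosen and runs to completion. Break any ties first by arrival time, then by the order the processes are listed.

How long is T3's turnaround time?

Schedule: | T2 0-8 | T3 8-12 | T1 12-22 | T4 22-32 |
Completion: T1=22  T2=8  T3=12  T4=32
Turnaround(T3) = completion − arrival = 12 − 1 = 11

11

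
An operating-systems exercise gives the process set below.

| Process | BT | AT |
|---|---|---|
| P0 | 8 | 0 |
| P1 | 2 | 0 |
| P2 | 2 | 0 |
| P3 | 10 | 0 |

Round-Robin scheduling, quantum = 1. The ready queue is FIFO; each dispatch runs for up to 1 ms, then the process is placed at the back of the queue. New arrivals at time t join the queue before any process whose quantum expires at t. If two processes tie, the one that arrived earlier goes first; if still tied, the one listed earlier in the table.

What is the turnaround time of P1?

6

Schedule: | P0 0-1 | P1 1-2 | P2 2-3 | P3 3-4 | P0 4-5 | P1 5-6 | P2 6-7 | P3 7-8 | P0 8-9 | P3 9-10 | P0 10-11 | P3 11-12 | P0 12-13 | P3 13-14 | P0 14-15 | P3 15-16 | P0 16-17 | P3 17-18 | P0 18-19 | P3 19-22 |
Completion: P0=19  P1=6  P2=7  P3=22
Turnaround (C−A): P0=19  P1=6  P2=7  P3=22
Turnaround(P1) = completion − arrival = 6 − 0 = 6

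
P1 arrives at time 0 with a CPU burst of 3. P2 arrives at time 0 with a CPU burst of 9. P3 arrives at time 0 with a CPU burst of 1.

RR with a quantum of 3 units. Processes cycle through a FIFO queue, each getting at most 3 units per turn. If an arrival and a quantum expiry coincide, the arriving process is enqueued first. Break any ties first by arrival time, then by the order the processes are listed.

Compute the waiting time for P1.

0

Gantt: | P1 0-3 | P2 3-6 | P3 6-7 | P2 7-13 |
Completion: P1=3  P2=13  P3=7
Waiting(P1) = turnaround − burst = 3 − 3 = 0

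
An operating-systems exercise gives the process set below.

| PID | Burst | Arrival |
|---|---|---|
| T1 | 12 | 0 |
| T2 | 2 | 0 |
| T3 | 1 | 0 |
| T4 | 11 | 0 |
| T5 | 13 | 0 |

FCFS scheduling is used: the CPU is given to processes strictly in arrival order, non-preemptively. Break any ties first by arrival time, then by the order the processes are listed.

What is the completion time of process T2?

Timeline: | T1 0-12 | T2 12-14 | T3 14-15 | T4 15-26 | T5 26-39 |
Completion: T1=12  T2=14  T3=15  T4=26  T5=39

14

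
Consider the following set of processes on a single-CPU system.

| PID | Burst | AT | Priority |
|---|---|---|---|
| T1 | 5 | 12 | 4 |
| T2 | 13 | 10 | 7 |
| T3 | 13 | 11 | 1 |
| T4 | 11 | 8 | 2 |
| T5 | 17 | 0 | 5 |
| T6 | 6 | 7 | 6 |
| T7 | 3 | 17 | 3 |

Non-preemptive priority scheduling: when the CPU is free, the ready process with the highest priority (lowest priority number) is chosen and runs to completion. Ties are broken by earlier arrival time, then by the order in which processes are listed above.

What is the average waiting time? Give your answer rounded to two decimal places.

24.43

Schedule: | T5 0-17 | T3 17-30 | T4 30-41 | T7 41-44 | T1 44-49 | T6 49-55 | T2 55-68 |
Completion: T1=49  T2=68  T3=30  T4=41  T5=17  T6=55  T7=44
Turnaround (C−A): T1=37  T2=58  T3=19  T4=33  T5=17  T6=48  T7=27
Waiting times: T1=32, T2=45, T3=6, T4=22, T5=0, T6=42, T7=24
Average waiting = (32+45+6+22+0+42+24) / 7 = 171/7 = 24.43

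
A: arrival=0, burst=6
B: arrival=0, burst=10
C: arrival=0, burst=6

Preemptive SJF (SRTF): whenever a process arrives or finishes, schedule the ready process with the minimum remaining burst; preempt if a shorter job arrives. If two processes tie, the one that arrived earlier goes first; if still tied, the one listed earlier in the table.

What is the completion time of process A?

Schedule: | A 0-6 | C 6-12 | B 12-22 |
Completion: A=6  B=22  C=12
Turnaround (C−A): A=6  B=22  C=12

6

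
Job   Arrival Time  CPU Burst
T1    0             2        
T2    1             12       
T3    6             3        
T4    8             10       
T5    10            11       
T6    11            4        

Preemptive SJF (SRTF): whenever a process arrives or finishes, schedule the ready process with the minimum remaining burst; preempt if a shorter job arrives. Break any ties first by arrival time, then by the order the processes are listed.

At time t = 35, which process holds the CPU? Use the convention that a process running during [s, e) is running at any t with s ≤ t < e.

T5

Timeline: | T1 0-2 | T2 2-6 | T3 6-9 | T2 9-11 | T6 11-15 | T2 15-21 | T4 21-31 | T5 31-42 |
Completion: T1=2  T2=21  T3=9  T4=31  T5=42  T6=15
Turnaround (C−A): T1=2  T2=20  T3=3  T4=23  T5=32  T6=4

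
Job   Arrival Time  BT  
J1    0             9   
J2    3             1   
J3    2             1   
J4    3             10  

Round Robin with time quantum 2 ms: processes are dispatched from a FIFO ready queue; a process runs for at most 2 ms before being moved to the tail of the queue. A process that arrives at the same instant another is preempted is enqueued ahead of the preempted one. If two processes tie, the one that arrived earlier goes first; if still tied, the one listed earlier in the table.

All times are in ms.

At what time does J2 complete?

6

Timeline: | J1 0-2 | J3 2-3 | J1 3-5 | J2 5-6 | J4 6-8 | J1 8-10 | J4 10-12 | J1 12-14 | J4 14-16 | J1 16-17 | J4 17-21 |
Completion: J1=17  J2=6  J3=3  J4=21
Turnaround (C−A): J1=17  J2=3  J3=1  J4=18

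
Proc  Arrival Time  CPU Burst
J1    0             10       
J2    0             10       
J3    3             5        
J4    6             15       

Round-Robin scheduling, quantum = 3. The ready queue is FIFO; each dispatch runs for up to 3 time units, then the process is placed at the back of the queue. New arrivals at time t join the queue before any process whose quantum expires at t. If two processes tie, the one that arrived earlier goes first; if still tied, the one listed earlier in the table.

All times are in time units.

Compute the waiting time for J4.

Schedule: | J1 0-3 | J2 3-6 | J3 6-9 | J1 9-12 | J4 12-15 | J2 15-18 | J3 18-20 | J1 20-23 | J4 23-26 | J2 26-29 | J1 29-30 | J4 30-33 | J2 33-34 | J4 34-40 |
Completion: J1=30  J2=34  J3=20  J4=40
Turnaround (C−A): J1=30  J2=34  J3=17  J4=34
Waiting(J4) = turnaround − burst = 34 − 15 = 19

19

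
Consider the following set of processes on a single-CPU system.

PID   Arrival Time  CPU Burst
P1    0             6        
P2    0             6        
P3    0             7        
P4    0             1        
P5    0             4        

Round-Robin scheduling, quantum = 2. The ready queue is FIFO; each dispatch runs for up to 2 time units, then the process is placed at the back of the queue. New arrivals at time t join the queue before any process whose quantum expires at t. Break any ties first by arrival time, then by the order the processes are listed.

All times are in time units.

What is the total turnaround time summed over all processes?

88

Schedule: | P1 0-2 | P2 2-4 | P3 4-6 | P4 6-7 | P5 7-9 | P1 9-11 | P2 11-13 | P3 13-15 | P5 15-17 | P1 17-19 | P2 19-21 | P3 21-24 |
Completion: P1=19  P2=21  P3=24  P4=7  P5=17
Turnaround (C−A): P1=19  P2=21  P3=24  P4=7  P5=17
Turnaround = completion − arrival: P1=19, P2=21, P3=24, P4=7, P5=17
Total turnaround = 19 + 21 + 24 + 7 + 17 = 88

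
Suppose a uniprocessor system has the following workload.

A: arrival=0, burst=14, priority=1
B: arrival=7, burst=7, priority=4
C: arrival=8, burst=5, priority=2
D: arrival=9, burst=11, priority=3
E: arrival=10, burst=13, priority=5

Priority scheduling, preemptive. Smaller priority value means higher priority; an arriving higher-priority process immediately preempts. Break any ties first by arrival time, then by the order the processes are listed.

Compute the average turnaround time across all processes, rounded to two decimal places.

Schedule: | A 0-14 | C 14-19 | D 19-30 | B 30-37 | E 37-50 |
Completion: A=14  B=37  C=19  D=30  E=50
Turnaround (C−A): A=14  B=30  C=11  D=21  E=40
Turnaround times: A=14, B=30, C=11, D=21, E=40
Average turnaround = (14+30+11+21+40) / 5 = 116/5 = 23.20

23.20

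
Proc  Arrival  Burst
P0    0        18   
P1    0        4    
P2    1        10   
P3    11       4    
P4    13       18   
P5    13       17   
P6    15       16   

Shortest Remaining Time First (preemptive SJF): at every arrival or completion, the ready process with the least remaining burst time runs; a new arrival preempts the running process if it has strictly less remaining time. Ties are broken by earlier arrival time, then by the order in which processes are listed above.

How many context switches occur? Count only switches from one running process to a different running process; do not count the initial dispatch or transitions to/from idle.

6

Timeline: | P1 0-4 | P2 4-14 | P3 14-18 | P6 18-34 | P5 34-51 | P0 51-69 | P4 69-87 |
Completion: P0=69  P1=4  P2=14  P3=18  P4=87  P5=51  P6=34
Turnaround (C−A): P0=69  P1=4  P2=13  P3=7  P4=74  P5=38  P6=19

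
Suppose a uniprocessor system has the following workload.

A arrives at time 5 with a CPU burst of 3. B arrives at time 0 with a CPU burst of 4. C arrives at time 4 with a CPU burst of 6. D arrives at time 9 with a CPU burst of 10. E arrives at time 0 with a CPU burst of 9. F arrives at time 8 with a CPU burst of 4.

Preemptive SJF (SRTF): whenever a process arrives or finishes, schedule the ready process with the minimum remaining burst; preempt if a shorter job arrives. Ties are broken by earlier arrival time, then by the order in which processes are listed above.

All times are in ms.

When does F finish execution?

Gantt: | B 0-4 | C 4-5 | A 5-8 | F 8-12 | C 12-17 | E 17-26 | D 26-36 |
Completion: A=8  B=4  C=17  D=36  E=26  F=12

12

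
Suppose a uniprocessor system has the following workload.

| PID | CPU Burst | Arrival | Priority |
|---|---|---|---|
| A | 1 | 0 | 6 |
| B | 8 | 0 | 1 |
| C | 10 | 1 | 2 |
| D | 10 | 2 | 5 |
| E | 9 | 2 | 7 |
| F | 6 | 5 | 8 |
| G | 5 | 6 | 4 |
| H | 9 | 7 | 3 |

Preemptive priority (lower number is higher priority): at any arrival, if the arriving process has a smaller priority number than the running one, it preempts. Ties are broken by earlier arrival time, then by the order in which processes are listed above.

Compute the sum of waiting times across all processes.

Timeline: | B 0-8 | C 8-18 | H 18-27 | G 27-32 | D 32-42 | A 42-43 | E 43-52 | F 52-58 |
Completion: A=43  B=8  C=18  D=42  E=52  F=58  G=32  H=27
Turnaround (C−A): A=43  B=8  C=17  D=40  E=50  F=53  G=26  H=20
Waiting = turnaround − burst: A=42, B=0, C=7, D=30, E=41, F=47, G=21, H=11
Total waiting = 42 + 0 + 7 + 30 + 41 + 47 + 21 + 11 = 199

199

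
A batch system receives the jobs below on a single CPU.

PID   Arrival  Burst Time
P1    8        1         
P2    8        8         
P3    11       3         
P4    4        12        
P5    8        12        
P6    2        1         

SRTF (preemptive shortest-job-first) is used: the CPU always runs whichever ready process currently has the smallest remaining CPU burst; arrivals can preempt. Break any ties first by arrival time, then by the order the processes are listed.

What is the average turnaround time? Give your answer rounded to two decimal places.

Gantt: | idle 0-2 | P6 2-3 | idle 3-4 | P4 4-8 | P1 8-9 | P4 9-11 | P3 11-14 | P4 14-20 | P2 20-28 | P5 28-40 |
Completion: P1=9  P2=28  P3=14  P4=20  P5=40  P6=3
Turnaround (C−A): P1=1  P2=20  P3=3  P4=16  P5=32  P6=1
Turnaround times: P1=1, P2=20, P3=3, P4=16, P5=32, P6=1
Average turnaround = (1+20+3+16+32+1) / 6 = 73/6 = 12.17

12.17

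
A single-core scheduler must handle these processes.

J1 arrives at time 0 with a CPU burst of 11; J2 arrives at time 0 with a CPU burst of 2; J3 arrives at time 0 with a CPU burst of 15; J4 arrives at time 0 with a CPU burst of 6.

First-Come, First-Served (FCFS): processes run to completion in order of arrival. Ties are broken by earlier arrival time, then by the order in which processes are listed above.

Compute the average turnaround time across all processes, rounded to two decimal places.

21.50

Timeline: | J1 0-11 | J2 11-13 | J3 13-28 | J4 28-34 |
Completion: J1=11  J2=13  J3=28  J4=34
Turnaround times: J1=11, J2=13, J3=28, J4=34
Average turnaround = (11+13+28+34) / 4 = 86/4 = 21.50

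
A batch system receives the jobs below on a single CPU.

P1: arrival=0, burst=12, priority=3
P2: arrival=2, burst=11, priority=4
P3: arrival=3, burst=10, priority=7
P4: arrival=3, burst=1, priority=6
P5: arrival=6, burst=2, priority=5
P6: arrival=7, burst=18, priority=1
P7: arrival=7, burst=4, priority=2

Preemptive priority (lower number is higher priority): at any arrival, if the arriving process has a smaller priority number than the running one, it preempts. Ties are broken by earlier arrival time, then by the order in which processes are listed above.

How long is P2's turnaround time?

Timeline: | P1 0-7 | P6 7-25 | P7 25-29 | P1 29-34 | P2 34-45 | P5 45-47 | P4 47-48 | P3 48-58 |
Completion: P1=34  P2=45  P3=58  P4=48  P5=47  P6=25  P7=29
Turnaround(P2) = completion − arrival = 45 − 2 = 43

43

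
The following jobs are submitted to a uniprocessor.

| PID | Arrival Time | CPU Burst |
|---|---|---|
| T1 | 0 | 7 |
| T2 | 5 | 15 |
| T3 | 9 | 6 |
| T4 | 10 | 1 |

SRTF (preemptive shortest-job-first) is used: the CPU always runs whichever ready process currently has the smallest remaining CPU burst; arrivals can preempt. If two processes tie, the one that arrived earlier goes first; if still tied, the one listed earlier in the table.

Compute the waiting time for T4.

Gantt: | T1 0-7 | T2 7-9 | T3 9-10 | T4 10-11 | T3 11-16 | T2 16-29 |
Completion: T1=7  T2=29  T3=16  T4=11
Waiting(T4) = turnaround − burst = 1 − 1 = 0

0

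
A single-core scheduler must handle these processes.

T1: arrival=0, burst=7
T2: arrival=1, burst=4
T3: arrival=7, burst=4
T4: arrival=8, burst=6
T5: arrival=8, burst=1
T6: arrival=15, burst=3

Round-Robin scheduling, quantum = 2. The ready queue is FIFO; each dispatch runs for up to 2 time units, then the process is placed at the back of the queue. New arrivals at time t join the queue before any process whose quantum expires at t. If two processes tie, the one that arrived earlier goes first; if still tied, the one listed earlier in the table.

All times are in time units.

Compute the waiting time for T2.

Gantt: | T1 0-2 | T2 2-4 | T1 4-6 | T2 6-8 | T1 8-10 | T3 10-12 | T4 12-14 | T5 14-15 | T1 15-16 | T3 16-18 | T4 18-20 | T6 20-22 | T4 22-24 | T6 24-25 |
Completion: T1=16  T2=8  T3=18  T4=24  T5=15  T6=25
Turnaround (C−A): T1=16  T2=7  T3=11  T4=16  T5=7  T6=10
Waiting(T2) = turnaround − burst = 7 − 4 = 3

3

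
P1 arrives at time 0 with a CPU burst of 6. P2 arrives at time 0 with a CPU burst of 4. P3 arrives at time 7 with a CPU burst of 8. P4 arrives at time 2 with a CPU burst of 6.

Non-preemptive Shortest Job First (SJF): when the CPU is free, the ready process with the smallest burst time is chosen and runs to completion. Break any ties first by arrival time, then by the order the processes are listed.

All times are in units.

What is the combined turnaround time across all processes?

Schedule: | P2 0-4 | P1 4-10 | P4 10-16 | P3 16-24 |
Completion: P1=10  P2=4  P3=24  P4=16
Turnaround = completion − arrival: P1=10, P2=4, P3=17, P4=14
Total turnaround = 10 + 4 + 17 + 14 = 45

45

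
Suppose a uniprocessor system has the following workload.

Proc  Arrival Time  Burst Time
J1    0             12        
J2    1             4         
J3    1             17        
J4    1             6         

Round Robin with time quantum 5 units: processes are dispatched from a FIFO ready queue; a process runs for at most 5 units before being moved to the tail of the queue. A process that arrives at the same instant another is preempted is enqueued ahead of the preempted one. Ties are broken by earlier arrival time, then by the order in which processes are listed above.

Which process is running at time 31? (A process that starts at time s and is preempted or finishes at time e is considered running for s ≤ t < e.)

J1

Schedule: | J1 0-5 | J2 5-9 | J3 9-14 | J4 14-19 | J1 19-24 | J3 24-29 | J4 29-30 | J1 30-32 | J3 32-39 |
Completion: J1=32  J2=9  J3=39  J4=30
Turnaround (C−A): J1=32  J2=8  J3=38  J4=29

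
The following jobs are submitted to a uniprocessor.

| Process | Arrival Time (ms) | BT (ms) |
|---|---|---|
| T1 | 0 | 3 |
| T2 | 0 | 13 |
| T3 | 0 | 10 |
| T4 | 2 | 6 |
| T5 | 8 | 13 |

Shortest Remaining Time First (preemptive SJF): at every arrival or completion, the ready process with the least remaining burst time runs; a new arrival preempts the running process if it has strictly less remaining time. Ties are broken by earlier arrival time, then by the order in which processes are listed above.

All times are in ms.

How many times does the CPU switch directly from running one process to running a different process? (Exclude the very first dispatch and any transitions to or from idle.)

Gantt: | T1 0-3 | T4 3-9 | T3 9-19 | T2 19-32 | T5 32-45 |
Completion: T1=3  T2=32  T3=19  T4=9  T5=45
Turnaround (C−A): T1=3  T2=32  T3=19  T4=7  T5=37

4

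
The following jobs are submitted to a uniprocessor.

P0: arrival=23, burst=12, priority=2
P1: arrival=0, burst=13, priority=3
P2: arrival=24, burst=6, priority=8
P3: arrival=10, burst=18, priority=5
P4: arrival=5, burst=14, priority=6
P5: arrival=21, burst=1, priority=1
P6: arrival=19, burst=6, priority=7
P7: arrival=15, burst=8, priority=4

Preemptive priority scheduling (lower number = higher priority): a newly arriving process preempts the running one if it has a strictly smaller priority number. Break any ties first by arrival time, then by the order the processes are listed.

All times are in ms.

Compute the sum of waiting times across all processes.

179

Timeline: | P1 0-13 | P3 13-15 | P7 15-21 | P5 21-22 | P7 22-23 | P0 23-35 | P7 35-36 | P3 36-52 | P4 52-66 | P6 66-72 | P2 72-78 |
Completion: P0=35  P1=13  P2=78  P3=52  P4=66  P5=22  P6=72  P7=36
Turnaround (C−A): P0=12  P1=13  P2=54  P3=42  P4=61  P5=1  P6=53  P7=21
Waiting = turnaround − burst: P0=0, P1=0, P2=48, P3=24, P4=47, P5=0, P6=47, P7=13
Total waiting = 0 + 0 + 48 + 24 + 47 + 0 + 47 + 13 = 179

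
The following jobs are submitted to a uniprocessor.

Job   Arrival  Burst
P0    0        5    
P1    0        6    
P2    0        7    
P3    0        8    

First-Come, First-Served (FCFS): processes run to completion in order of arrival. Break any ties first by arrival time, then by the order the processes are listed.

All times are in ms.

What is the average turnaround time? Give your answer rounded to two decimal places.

Timeline: | P0 0-5 | P1 5-11 | P2 11-18 | P3 18-26 |
Completion: P0=5  P1=11  P2=18  P3=26
Turnaround (C−A): P0=5  P1=11  P2=18  P3=26
Turnaround times: P0=5, P1=11, P2=18, P3=26
Average turnaround = (5+11+18+26) / 4 = 60/4 = 15.00

15.00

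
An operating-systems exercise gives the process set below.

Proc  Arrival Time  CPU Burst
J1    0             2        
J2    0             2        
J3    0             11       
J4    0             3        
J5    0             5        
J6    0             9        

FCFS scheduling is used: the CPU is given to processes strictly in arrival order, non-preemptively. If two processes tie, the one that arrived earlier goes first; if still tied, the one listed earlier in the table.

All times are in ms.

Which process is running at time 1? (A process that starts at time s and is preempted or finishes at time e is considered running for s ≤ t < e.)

J1

Timeline: | J1 0-2 | J2 2-4 | J3 4-15 | J4 15-18 | J5 18-23 | J6 23-32 |
Completion: J1=2  J2=4  J3=15  J4=18  J5=23  J6=32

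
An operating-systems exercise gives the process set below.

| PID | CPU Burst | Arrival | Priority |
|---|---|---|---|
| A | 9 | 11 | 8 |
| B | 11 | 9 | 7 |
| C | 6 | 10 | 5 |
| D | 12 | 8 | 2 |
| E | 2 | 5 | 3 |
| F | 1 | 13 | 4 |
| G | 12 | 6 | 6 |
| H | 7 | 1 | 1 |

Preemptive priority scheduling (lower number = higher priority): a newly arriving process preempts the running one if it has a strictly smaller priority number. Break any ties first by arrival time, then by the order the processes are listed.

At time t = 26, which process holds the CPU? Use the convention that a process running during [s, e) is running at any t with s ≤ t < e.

C

Gantt: | idle 0-1 | H 1-8 | D 8-20 | E 20-22 | F 22-23 | C 23-29 | G 29-41 | B 41-52 | A 52-61 |
Completion: A=61  B=52  C=29  D=20  E=22  F=23  G=41  H=8
Turnaround (C−A): A=50  B=43  C=19  D=12  E=17  F=10  G=35  H=7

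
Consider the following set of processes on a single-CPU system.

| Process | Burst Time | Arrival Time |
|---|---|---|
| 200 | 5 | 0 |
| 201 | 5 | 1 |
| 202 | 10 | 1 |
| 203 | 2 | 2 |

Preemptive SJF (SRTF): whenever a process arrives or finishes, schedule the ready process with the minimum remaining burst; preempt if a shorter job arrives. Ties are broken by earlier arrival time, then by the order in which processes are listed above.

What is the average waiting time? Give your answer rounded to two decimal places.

4.75

Schedule: | 200 0-2 | 203 2-4 | 200 4-7 | 201 7-12 | 202 12-22 |
Completion: 200=7  201=12  202=22  203=4
Waiting times: 200=2, 201=6, 202=11, 203=0
Average waiting = (2+6+11+0) / 4 = 19/4 = 4.75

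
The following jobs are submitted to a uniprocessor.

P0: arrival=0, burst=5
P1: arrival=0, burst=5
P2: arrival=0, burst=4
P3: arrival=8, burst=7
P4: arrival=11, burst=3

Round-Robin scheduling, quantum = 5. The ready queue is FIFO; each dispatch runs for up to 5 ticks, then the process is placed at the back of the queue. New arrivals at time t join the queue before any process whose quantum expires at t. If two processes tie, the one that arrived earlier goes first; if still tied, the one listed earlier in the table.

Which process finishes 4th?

Timeline: | P0 0-5 | P1 5-10 | P2 10-14 | P3 14-19 | P4 19-22 | P3 22-24 |
Completion: P0=5  P1=10  P2=14  P3=24  P4=22
Finish order: P0 → P1 → P2 → P4 → P3

P4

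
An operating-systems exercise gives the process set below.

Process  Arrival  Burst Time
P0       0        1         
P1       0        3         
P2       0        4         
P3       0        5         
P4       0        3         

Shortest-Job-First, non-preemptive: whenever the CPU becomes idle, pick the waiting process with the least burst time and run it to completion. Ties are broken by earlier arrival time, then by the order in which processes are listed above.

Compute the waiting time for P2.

7

Gantt: | P0 0-1 | P1 1-4 | P4 4-7 | P2 7-11 | P3 11-16 |
Completion: P0=1  P1=4  P2=11  P3=16  P4=7
Waiting(P2) = turnaround − burst = 11 − 4 = 7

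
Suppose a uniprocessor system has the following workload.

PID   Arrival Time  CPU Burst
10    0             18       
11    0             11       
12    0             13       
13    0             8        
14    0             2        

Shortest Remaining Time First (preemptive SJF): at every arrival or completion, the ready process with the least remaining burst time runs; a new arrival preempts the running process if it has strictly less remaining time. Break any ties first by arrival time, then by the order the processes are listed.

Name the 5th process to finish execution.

10

Timeline: | 14 0-2 | 13 2-10 | 11 10-21 | 12 21-34 | 10 34-52 |
Completion: 10=52  11=21  12=34  13=10  14=2
Turnaround (C−A): 10=52  11=21  12=34  13=10  14=2
Finish order: 14 → 13 → 11 → 12 → 10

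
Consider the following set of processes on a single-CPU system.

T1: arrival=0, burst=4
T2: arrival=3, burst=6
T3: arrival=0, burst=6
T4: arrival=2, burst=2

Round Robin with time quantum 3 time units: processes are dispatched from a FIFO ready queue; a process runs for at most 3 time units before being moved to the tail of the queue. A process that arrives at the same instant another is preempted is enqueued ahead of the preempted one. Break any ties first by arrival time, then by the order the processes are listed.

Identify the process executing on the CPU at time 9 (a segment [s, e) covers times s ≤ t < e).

T2

Timeline: | T1 0-3 | T3 3-6 | T4 6-8 | T2 8-11 | T1 11-12 | T3 12-15 | T2 15-18 |
Completion: T1=12  T2=18  T3=15  T4=8
Turnaround (C−A): T1=12  T2=15  T3=15  T4=6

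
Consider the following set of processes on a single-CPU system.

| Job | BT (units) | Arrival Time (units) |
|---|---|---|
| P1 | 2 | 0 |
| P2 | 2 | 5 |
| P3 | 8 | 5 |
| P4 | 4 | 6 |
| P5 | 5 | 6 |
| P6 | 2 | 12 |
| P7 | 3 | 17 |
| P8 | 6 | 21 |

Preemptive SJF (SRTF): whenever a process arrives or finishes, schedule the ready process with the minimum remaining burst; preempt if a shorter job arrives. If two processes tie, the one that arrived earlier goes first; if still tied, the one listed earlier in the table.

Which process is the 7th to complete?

Schedule: | P1 0-2 | idle 2-5 | P2 5-7 | P4 7-11 | P5 11-12 | P6 12-14 | P5 14-18 | P7 18-21 | P8 21-27 | P3 27-35 |
Completion: P1=2  P2=7  P3=35  P4=11  P5=18  P6=14  P7=21  P8=27
Finish order: P1 → P2 → P4 → P6 → P5 → P7 → P8 → P3

P8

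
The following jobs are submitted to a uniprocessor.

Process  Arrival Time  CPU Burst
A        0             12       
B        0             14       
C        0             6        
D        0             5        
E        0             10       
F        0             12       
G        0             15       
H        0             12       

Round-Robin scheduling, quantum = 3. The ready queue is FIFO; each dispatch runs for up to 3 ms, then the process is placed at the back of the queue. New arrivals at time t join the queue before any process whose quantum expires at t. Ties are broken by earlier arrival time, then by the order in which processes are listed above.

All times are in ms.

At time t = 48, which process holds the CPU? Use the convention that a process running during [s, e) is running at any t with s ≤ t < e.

Schedule: | A 0-3 | B 3-6 | C 6-9 | D 9-12 | E 12-15 | F 15-18 | G 18-21 | H 21-24 | A 24-27 | B 27-30 | C 30-33 | D 33-35 | E 35-38 | F 38-41 | G 41-44 | H 44-47 | A 47-50 | B 50-53 | E 53-56 | F 56-59 | G 59-62 | H 62-65 | A 65-68 | B 68-71 | E 71-72 | F 72-75 | G 75-78 | H 78-81 | B 81-83 | G 83-86 |
Completion: A=68  B=83  C=33  D=35  E=72  F=75  G=86  H=81
Turnaround (C−A): A=68  B=83  C=33  D=35  E=72  F=75  G=86  H=81

A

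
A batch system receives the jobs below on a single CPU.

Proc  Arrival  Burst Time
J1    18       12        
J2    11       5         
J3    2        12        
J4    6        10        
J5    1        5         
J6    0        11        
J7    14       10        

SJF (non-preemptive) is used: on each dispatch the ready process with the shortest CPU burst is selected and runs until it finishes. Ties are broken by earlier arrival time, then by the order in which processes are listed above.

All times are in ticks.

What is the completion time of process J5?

Gantt: | J6 0-11 | J5 11-16 | J2 16-21 | J4 21-31 | J7 31-41 | J3 41-53 | J1 53-65 |
Completion: J1=65  J2=21  J3=53  J4=31  J5=16  J6=11  J7=41
Turnaround (C−A): J1=47  J2=10  J3=51  J4=25  J5=15  J6=11  J7=27

16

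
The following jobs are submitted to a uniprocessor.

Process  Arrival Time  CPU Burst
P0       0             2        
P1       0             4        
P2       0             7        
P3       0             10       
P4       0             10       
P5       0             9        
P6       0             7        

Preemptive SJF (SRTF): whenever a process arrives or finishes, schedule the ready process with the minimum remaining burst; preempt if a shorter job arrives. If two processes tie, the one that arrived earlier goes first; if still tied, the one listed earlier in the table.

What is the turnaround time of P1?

6

Schedule: | P0 0-2 | P1 2-6 | P2 6-13 | P6 13-20 | P5 20-29 | P3 29-39 | P4 39-49 |
Completion: P0=2  P1=6  P2=13  P3=39  P4=49  P5=29  P6=20
Turnaround (C−A): P0=2  P1=6  P2=13  P3=39  P4=49  P5=29  P6=20
Turnaround(P1) = completion − arrival = 6 − 0 = 6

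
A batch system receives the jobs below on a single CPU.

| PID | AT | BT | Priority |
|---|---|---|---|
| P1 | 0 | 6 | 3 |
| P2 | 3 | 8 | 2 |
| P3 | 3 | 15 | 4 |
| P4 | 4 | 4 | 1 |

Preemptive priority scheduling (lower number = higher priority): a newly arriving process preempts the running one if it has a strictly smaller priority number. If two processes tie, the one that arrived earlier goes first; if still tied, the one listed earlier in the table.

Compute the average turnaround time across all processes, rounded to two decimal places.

Schedule: | P1 0-3 | P2 3-4 | P4 4-8 | P2 8-15 | P1 15-18 | P3 18-33 |
Completion: P1=18  P2=15  P3=33  P4=8
Turnaround times: P1=18, P2=12, P3=30, P4=4
Average turnaround = (18+12+30+4) / 4 = 64/4 = 16.00

16.00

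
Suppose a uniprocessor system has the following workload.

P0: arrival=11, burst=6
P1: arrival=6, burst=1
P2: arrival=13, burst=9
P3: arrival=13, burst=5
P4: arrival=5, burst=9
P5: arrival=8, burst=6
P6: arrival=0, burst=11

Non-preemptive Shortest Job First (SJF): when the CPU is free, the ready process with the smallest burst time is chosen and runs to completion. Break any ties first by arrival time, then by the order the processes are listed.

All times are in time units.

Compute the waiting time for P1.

5

Schedule: | P6 0-11 | P1 11-12 | P5 12-18 | P3 18-23 | P0 23-29 | P4 29-38 | P2 38-47 |
Completion: P0=29  P1=12  P2=47  P3=23  P4=38  P5=18  P6=11
Turnaround (C−A): P0=18  P1=6  P2=34  P3=10  P4=33  P5=10  P6=11
Waiting(P1) = turnaround − burst = 6 − 1 = 5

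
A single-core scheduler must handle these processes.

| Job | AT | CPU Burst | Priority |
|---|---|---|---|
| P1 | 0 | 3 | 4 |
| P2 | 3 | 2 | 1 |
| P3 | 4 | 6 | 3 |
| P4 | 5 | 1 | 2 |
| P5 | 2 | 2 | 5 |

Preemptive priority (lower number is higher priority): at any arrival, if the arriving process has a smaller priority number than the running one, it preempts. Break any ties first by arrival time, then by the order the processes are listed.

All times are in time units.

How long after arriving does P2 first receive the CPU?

Timeline: | P1 0-3 | P2 3-5 | P4 5-6 | P3 6-12 | P5 12-14 |
Completion: P1=3  P2=5  P3=12  P4=6  P5=14
Response(P2) = first start − arrival = 3 − 3 = 0

0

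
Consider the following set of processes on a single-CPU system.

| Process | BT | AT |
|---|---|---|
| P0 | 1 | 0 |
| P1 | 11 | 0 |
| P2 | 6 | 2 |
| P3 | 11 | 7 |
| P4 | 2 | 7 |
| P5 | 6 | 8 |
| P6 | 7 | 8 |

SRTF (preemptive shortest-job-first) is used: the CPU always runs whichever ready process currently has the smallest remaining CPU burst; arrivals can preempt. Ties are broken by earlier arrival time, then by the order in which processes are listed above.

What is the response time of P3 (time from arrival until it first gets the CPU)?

26

Timeline: | P0 0-1 | P1 1-2 | P2 2-8 | P4 8-10 | P5 10-16 | P6 16-23 | P1 23-33 | P3 33-44 |
Completion: P0=1  P1=33  P2=8  P3=44  P4=10  P5=16  P6=23
Response(P3) = first start − arrival = 33 − 7 = 26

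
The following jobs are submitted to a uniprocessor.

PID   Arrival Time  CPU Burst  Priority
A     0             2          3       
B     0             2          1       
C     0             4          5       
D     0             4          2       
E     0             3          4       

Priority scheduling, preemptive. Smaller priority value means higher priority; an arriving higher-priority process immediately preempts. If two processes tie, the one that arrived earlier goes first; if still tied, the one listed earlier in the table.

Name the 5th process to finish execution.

Gantt: | B 0-2 | D 2-6 | A 6-8 | E 8-11 | C 11-15 |
Completion: A=8  B=2  C=15  D=6  E=11
Turnaround (C−A): A=8  B=2  C=15  D=6  E=11
Finish order: B → D → A → E → C

C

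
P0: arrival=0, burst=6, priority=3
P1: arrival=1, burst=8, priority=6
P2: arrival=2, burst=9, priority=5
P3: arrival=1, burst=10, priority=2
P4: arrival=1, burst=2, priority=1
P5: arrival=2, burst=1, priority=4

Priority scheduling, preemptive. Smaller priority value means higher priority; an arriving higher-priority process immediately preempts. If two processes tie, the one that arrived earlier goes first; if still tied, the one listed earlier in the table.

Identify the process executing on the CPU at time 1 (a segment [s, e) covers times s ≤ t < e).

Schedule: | P0 0-1 | P4 1-3 | P3 3-13 | P0 13-18 | P5 18-19 | P2 19-28 | P1 28-36 |
Completion: P0=18  P1=36  P2=28  P3=13  P4=3  P5=19
Turnaround (C−A): P0=18  P1=35  P2=26  P3=12  P4=2  P5=17

P4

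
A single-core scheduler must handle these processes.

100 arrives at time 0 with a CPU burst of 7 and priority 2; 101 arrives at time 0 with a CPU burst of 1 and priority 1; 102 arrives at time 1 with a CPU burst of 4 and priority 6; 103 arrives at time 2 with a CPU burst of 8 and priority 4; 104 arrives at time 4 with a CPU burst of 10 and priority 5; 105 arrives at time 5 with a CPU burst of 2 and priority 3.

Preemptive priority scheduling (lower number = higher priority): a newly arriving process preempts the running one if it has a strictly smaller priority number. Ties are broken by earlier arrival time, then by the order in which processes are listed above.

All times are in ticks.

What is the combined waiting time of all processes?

Schedule: | 101 0-1 | 100 1-8 | 105 8-10 | 103 10-18 | 104 18-28 | 102 28-32 |
Completion: 100=8  101=1  102=32  103=18  104=28  105=10
Waiting = turnaround − burst: 100=1, 101=0, 102=27, 103=8, 104=14, 105=3
Total waiting = 1 + 0 + 27 + 8 + 14 + 3 = 53

53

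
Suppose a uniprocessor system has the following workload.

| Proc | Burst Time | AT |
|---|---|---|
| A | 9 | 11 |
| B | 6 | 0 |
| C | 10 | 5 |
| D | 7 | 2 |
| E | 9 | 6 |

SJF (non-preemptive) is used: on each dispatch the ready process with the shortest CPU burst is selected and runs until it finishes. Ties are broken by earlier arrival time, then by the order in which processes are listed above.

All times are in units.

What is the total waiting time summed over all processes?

Gantt: | B 0-6 | D 6-13 | E 13-22 | A 22-31 | C 31-41 |
Completion: A=31  B=6  C=41  D=13  E=22
Waiting = turnaround − burst: A=11, B=0, C=26, D=4, E=7
Total waiting = 11 + 0 + 26 + 4 + 7 = 48

48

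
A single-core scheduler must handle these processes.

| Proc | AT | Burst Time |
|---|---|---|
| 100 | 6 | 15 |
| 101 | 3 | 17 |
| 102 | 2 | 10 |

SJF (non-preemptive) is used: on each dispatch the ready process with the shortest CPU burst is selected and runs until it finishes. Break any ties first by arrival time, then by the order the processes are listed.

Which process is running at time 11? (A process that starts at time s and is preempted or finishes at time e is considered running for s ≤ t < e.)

Timeline: | idle 0-2 | 102 2-12 | 100 12-27 | 101 27-44 |
Completion: 100=27  101=44  102=12

102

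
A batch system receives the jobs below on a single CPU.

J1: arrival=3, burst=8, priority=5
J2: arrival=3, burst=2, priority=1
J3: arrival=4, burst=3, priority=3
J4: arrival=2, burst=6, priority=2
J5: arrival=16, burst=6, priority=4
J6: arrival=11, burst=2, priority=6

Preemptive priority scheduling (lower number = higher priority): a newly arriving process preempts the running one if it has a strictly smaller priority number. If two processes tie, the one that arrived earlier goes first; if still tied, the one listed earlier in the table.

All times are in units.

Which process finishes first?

J2

Gantt: | idle 0-2 | J4 2-3 | J2 3-5 | J4 5-10 | J3 10-13 | J1 13-16 | J5 16-22 | J1 22-27 | J6 27-29 |
Completion: J1=27  J2=5  J3=13  J4=10  J5=22  J6=29
Finish order: J2 → J4 → J3 → J5 → J1 → J6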